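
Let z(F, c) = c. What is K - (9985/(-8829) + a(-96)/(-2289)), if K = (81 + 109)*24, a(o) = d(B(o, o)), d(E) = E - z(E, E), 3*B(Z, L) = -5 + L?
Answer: 40270225/8829 ≈ 4561.1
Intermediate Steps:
B(Z, L) = -5/3 + L/3 (B(Z, L) = (-5 + L)/3 = -5/3 + L/3)
d(E) = 0 (d(E) = E - E = 0)
a(o) = 0
K = 4560 (K = 190*24 = 4560)
K - (9985/(-8829) + a(-96)/(-2289)) = 4560 - (9985/(-8829) + 0/(-2289)) = 4560 - (9985*(-1/8829) + 0*(-1/2289)) = 4560 - (-9985/8829 + 0) = 4560 - 1*(-9985/8829) = 4560 + 9985/8829 = 40270225/8829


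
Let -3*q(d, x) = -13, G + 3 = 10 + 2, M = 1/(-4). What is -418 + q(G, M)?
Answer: -1241/3 ≈ -413.67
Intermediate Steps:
M = -¼ ≈ -0.25000
G = 9 (G = -3 + (10 + 2) = -3 + 12 = 9)
q(d, x) = 13/3 (q(d, x) = -⅓*(-13) = 13/3)
-418 + q(G, M) = -418 + 13/3 = -1241/3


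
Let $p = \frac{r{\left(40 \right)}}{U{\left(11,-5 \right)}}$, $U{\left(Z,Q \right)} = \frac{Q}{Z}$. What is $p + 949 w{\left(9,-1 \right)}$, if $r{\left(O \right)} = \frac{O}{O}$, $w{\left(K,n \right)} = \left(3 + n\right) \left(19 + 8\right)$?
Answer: $\frac{256219}{5} \approx 51244.0$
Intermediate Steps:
$w{\left(K,n \right)} = 81 + 27 n$ ($w{\left(K,n \right)} = \left(3 + n\right) 27 = 81 + 27 n$)
$r{\left(O \right)} = 1$
$p = - \frac{11}{5}$ ($p = 1 \frac{1}{\left(-5\right) \frac{1}{11}} = 1 \frac{1}{- \frac{5}{11}} = 1 \left(- \frac{11}{5}\right) = - \frac{11}{5} \approx -2.2$)
$p + 949 w{\left(9,-1 \right)} = - \frac{11}{5} + 949 \left(81 + 27 \left(-1\right)\right) = - \frac{11}{5} + 949 \left(81 - 27\right) = - \frac{11}{5} + 949 \cdot 54 = - \frac{11}{5} + 51246 = \frac{256219}{5}$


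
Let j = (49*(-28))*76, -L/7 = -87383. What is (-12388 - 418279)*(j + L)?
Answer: -218524311803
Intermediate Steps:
L = 611681 (L = -7*(-87383) = 611681)
j = -104272 (j = -1372*76 = -104272)
(-12388 - 418279)*(j + L) = (-12388 - 418279)*(-104272 + 611681) = -430667*507409 = -218524311803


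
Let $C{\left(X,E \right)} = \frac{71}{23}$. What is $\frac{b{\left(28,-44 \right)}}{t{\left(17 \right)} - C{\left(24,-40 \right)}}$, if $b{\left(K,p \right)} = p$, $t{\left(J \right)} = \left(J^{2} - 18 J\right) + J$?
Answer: $\frac{1012}{71} \approx 14.254$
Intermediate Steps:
$C{\left(X,E \right)} = \frac{71}{23}$ ($C{\left(X,E \right)} = 71 \cdot \frac{1}{23} = \frac{71}{23}$)
$t{\left(J \right)} = J^{2} - 17 J$
$\frac{b{\left(28,-44 \right)}}{t{\left(17 \right)} - C{\left(24,-40 \right)}} = - \frac{44}{17 \left(-17 + 17\right) - \frac{71}{23}} = - \frac{44}{17 \cdot 0 - \frac{71}{23}} = - \frac{44}{0 - \frac{71}{23}} = - \frac{44}{- \frac{71}{23}} = \left(-44\right) \left(- \frac{23}{71}\right) = \frac{1012}{71}$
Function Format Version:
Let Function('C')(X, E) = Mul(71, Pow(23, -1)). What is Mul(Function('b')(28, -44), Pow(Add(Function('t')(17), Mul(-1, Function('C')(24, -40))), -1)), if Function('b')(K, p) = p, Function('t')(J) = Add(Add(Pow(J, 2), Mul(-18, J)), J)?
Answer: Rational(1012, 71) ≈ 14.254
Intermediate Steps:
Function('C')(X, E) = Rational(71, 23) (Function('C')(X, E) = Mul(71, Rational(1, 23)) = Rational(71, 23))
Function('t')(J) = Add(Pow(J, 2), Mul(-17, J))
Mul(Function('b')(28, -44), Pow(Add(Function('t')(17), Mul(-1, Function('C')(24, -40))), -1)) = Mul(-44, Pow(Add(Mul(17, Add(-17, 17)), Mul(-1, Rational(71, 23))), -1)) = Mul(-44, Pow(Add(Mul(17, 0), Rational(-71, 23)), -1)) = Mul(-44, Pow(Add(0, Rational(-71, 23)), -1)) = Mul(-44, Pow(Rational(-71, 23), -1)) = Mul(-44, Rational(-23, 71)) = Rational(1012, 71)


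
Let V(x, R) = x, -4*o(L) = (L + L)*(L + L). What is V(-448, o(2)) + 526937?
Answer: 526489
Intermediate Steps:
o(L) = -L**2 (o(L) = -(L + L)*(L + L)/4 = -2*L*2*L/4 = -L**2)
V(-448, o(2)) + 526937 = -448 + 526937 = 526489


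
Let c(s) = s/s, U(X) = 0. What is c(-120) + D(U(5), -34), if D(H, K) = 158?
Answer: 159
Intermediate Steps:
c(s) = 1
c(-120) + D(U(5), -34) = 1 + 158 = 159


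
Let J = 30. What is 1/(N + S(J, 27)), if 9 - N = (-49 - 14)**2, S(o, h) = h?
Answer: -1/3933 ≈ -0.00025426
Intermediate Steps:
N = -3960 (N = 9 - (-49 - 14)**2 = 9 - 1*(-63)**2 = 9 - 1*3969 = 9 - 3969 = -3960)
1/(N + S(J, 27)) = 1/(-3960 + 27) = 1/(-3933) = -1/3933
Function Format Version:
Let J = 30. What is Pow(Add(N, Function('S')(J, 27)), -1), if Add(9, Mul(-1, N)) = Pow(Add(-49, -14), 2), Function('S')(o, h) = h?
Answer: Rational(-1, 3933) ≈ -0.00025426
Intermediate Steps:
N = -3960 (N = Add(9, Mul(-1, Pow(Add(-49, -14), 2))) = Add(9, Mul(-1, Pow(-63, 2))) = Add(9, Mul(-1, 3969)) = Add(9, -3969) = -3960)
Pow(Add(N, Function('S')(J, 27)), -1) = Pow(Add(-3960, 27), -1) = Pow(-3933, -1) = Rational(-1, 3933)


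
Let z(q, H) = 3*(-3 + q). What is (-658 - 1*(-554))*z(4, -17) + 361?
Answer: 49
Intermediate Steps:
z(q, H) = -9 + 3*q
(-658 - 1*(-554))*z(4, -17) + 361 = (-658 - 1*(-554))*(-9 + 3*4) + 361 = (-658 + 554)*(-9 + 12) + 361 = -104*3 + 361 = -312 + 361 = 49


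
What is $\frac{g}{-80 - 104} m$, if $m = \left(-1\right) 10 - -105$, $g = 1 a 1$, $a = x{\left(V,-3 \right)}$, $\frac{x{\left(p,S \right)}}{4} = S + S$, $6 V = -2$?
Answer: $\frac{285}{23} \approx 12.391$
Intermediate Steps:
$V = - \frac{1}{3}$ ($V = \frac{1}{6} \left(-2\right) = - \frac{1}{3} \approx -0.33333$)
$x{\left(p,S \right)} = 8 S$ ($x{\left(p,S \right)} = 4 \left(S + S\right) = 4 \cdot 2 S = 8 S$)
$a = -24$ ($a = 8 \left(-3\right) = -24$)
$g = -24$ ($g = 1 \left(-24\right) 1 = \left(-24\right) 1 = -24$)
$m = 95$ ($m = -10 + 105 = 95$)
$\frac{g}{-80 - 104} m = \frac{1}{-80 - 104} \left(-24\right) 95 = \frac{1}{-184} \left(-24\right) 95 = \left(- \frac{1}{184}\right) \left(-24\right) 95 = \frac{3}{23} \cdot 95 = \frac{285}{23}$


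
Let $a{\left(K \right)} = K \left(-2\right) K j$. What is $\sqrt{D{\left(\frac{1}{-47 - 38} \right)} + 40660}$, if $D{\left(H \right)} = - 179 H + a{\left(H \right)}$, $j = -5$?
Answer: $\frac{\sqrt{11751349}}{17} \approx 201.65$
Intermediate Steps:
$a{\left(K \right)} = 10 K^{2}$ ($a{\left(K \right)} = K \left(-2\right) K \left(-5\right) = - 2 K \left(- 5 K\right) = 10 K^{2}$)
$D{\left(H \right)} = - 179 H + 10 H^{2}$
$\sqrt{D{\left(\frac{1}{-47 - 38} \right)} + 40660} = \sqrt{\frac{-179 + \frac{10}{-47 - 38}}{-47 - 38} + 40660} = \sqrt{\frac{-179 + \frac{10}{-85}}{-85} + 40660} = \sqrt{- \frac{-179 + 10 \left(- \frac{1}{85}\right)}{85} + 40660} = \sqrt{- \frac{-179 - \frac{2}{17}}{85} + 40660} = \sqrt{\left(- \frac{1}{85}\right) \left(- \frac{3045}{17}\right) + 40660} = \sqrt{\frac{609}{289} + 40660} = \sqrt{\frac{11751349}{289}} = \frac{\sqrt{11751349}}{17}$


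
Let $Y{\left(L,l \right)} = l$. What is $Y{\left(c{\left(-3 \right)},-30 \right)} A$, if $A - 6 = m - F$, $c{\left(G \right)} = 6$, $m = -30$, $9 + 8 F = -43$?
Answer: $525$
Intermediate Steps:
$F = - \frac{13}{2}$ ($F = - \frac{9}{8} + \frac{1}{8} \left(-43\right) = - \frac{9}{8} - \frac{43}{8} = - \frac{13}{2} \approx -6.5$)
$A = - \frac{35}{2}$ ($A = 6 - \frac{47}{2} = - \frac{35}{2} \approx -17.5$)
$Y{\left(c{\left(-3 \right)},-30 \right)} A = \left(-30\right) \left(- \frac{35}{2}\right) = 525$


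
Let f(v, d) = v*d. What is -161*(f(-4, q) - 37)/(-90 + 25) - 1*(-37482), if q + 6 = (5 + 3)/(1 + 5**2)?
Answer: 6328501/169 ≈ 37447.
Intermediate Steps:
q = -74/13 (q = -6 + (5 + 3)/(1 + 5**2) = -6 + 8/(1 + 25) = -6 + 8/26 = -6 + 8*(1/26) = -6 + 4/13 = -74/13 ≈ -5.6923)
f(v, d) = d*v
-161*(f(-4, q) - 37)/(-90 + 25) - 1*(-37482) = -161*(-74/13*(-4) - 37)/(-90 + 25) - 1*(-37482) = -161*(296/13 - 37)/(-65) + 37482 = -(-29785)*(-1)/(13*65) + 37482 = -161*37/169 + 37482 = -5957/169 + 37482 = 6328501/169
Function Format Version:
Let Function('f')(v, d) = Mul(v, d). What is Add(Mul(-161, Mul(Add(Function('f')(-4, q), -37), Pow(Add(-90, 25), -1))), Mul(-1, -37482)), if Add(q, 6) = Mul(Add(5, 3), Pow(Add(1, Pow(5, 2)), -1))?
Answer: Rational(6328501, 169) ≈ 37447.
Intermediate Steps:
q = Rational(-74, 13) (q = Add(-6, Mul(Add(5, 3), Pow(Add(1, Pow(5, 2)), -1))) = Add(-6, Mul(8, Pow(Add(1, 25), -1))) = Add(-6, Mul(8, Pow(26, -1))) = Add(-6, Mul(8, Rational(1, 26))) = Add(-6, Rational(4, 13)) = Rational(-74, 13) ≈ -5.6923)
Function('f')(v, d) = Mul(d, v)
Add(Mul(-161, Mul(Add(Function('f')(-4, q), -37), Pow(Add(-90, 25), -1))), Mul(-1, -37482)) = Add(Mul(-161, Mul(Add(Mul(Rational(-74, 13), -4), -37), Pow(Add(-90, 25), -1))), Mul(-1, -37482)) = Add(Mul(-161, Mul(Add(Rational(296, 13), -37), Pow(-65, -1))), 37482) = Add(Mul(-161, Mul(Rational(-185, 13), Rational(-1, 65))), 37482) = Add(Mul(-161, Rational(37, 169)), 37482) = Add(Rational(-5957, 169), 37482) = Rational(6328501, 169)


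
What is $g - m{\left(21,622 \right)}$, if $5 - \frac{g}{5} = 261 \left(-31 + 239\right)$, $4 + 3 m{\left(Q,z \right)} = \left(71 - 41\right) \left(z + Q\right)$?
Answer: $- \frac{833531}{3} \approx -2.7784 \cdot 10^{5}$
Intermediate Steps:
$m{\left(Q,z \right)} = - \frac{4}{3} + 10 Q + 10 z$ ($m{\left(Q,z \right)} = - \frac{4}{3} + \frac{\left(71 - 41\right) \left(z + Q\right)}{3} = - \frac{4}{3} + \frac{30 \left(Q + z\right)}{3} = - \frac{4}{3} + \frac{30 Q + 30 z}{3} = - \frac{4}{3} + \left(10 Q + 10 z\right) = - \frac{4}{3} + 10 Q + 10 z$)
$g = -271415$ ($g = 25 - 5 \cdot 261 \left(-31 + 239\right) = 25 - 5 \cdot 261 \cdot 208 = 25 - 271440 = -271415$)
$g - m{\left(21,622 \right)} = -271415 - \left(- \frac{4}{3} + 10 \cdot 21 + 10 \cdot 622\right) = -271415 - \left(- \frac{4}{3} + 210 + 6220\right) = -271415 - \frac{19286}{3} = - \frac{833531}{3}$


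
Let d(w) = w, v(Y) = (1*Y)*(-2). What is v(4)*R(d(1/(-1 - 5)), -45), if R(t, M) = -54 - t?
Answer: 1292/3 ≈ 430.67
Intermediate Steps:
v(Y) = -2*Y (v(Y) = Y*(-2) = -2*Y)
v(4)*R(d(1/(-1 - 5)), -45) = (-2*4)*(-54 - 1/(-1 - 5)) = -8*(-54 - 1/(-6)) = -8*(-54 - 1*(-⅙)) = -8*(-54 + ⅙) = -8*(-323/6) = 1292/3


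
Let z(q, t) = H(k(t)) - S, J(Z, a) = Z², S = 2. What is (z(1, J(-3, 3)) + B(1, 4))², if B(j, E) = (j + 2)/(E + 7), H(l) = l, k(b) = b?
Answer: 6400/121 ≈ 52.893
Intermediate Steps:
z(q, t) = -2 + t (z(q, t) = t - 1*2 = t - 2 = -2 + t)
B(j, E) = (2 + j)/(7 + E)
(z(1, J(-3, 3)) + B(1, 4))² = ((-2 + (-3)²) + (2 + 1)/(7 + 4))² = ((-2 + 9) + 3/11)² = (7 + (1/11)*3)² = (7 + 3/11)² = (80/11)² = 6400/121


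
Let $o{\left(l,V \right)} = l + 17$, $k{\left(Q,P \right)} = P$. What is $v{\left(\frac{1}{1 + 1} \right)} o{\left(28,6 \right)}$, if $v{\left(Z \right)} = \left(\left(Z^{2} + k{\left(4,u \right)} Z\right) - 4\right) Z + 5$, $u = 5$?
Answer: $\frac{1575}{8} \approx 196.88$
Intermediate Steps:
$v{\left(Z \right)} = 5 + Z \left(-4 + Z^{2} + 5 Z\right)$ ($v{\left(Z \right)} = \left(\left(Z^{2} + 5 Z\right) - 4\right) Z + 5 = \left(-4 + Z^{2} + 5 Z\right) Z + 5 = Z \left(-4 + Z^{2} + 5 Z\right) + 5 = 5 + Z \left(-4 + Z^{2} + 5 Z\right)$)
$o{\left(l,V \right)} = 17 + l$
$v{\left(\frac{1}{1 + 1} \right)} o{\left(28,6 \right)} = \left(5 + \left(\frac{1}{1 + 1}\right)^{3} - \frac{4}{1 + 1} + 5 \left(\frac{1}{1 + 1}\right)^{2}\right) \left(17 + 28\right) = \left(5 + \left(\frac{1}{2}\right)^{3} - \frac{4}{2} + 5 \left(\frac{1}{2}\right)^{2}\right) 45 = \left(5 + \left(\frac{1}{2}\right)^{3} - 2 + \frac{5}{4}\right) 45 = \left(5 + \frac{1}{8} - 2 + 5 \cdot \frac{1}{4}\right) 45 = \left(5 + \frac{1}{8} - 2 + \frac{5}{4}\right) 45 = \frac{35}{8} \cdot 45 = \frac{1575}{8}$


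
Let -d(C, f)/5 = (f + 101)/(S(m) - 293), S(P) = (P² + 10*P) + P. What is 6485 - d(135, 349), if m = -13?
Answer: 576415/89 ≈ 6476.6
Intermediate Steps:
S(P) = P² + 11*P
d(C, f) = 505/267 + 5*f/267 (d(C, f) = -5*(f + 101)/(-13*(11 - 13) - 293) = -5*(101 + f)/(-13*(-2) - 293) = -5*(101 + f)/(26 - 293) = -5*(101 + f)/(-267) = -5*(101 + f)*(-1)/267 = -5*(-101/267 - f/267) = 505/267 + 5*f/267)
6485 - d(135, 349) = 6485 - (505/267 + (5/267)*349) = 6485 - (505/267 + 1745/267) = 6485 - 1*750/89 = 6485 - 750/89 = 576415/89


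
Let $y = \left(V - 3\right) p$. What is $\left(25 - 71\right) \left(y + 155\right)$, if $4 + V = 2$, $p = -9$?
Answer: $-9200$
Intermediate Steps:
$V = -2$ ($V = -4 + 2 = -2$)
$y = 45$ ($y = \left(-2 - 3\right) \left(-9\right) = \left(-5\right) \left(-9\right) = 45$)
$\left(25 - 71\right) \left(y + 155\right) = \left(25 - 71\right) \left(45 + 155\right) = \left(-46\right) 200 = -9200$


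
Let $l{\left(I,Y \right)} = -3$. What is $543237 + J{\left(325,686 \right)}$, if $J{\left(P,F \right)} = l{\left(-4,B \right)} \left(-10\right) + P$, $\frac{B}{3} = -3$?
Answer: $543592$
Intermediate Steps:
$B = -9$ ($B = 3 \left(-3\right) = -9$)
$J{\left(P,F \right)} = 30 + P$ ($J{\left(P,F \right)} = \left(-3\right) \left(-10\right) + P = 30 + P$)
$543237 + J{\left(325,686 \right)} = 543237 + \left(30 + 325\right) = 543237 + 355 = 543592$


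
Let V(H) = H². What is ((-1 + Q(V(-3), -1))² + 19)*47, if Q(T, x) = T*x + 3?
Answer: 3196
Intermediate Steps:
Q(T, x) = 3 + T*x
((-1 + Q(V(-3), -1))² + 19)*47 = ((-1 + (3 + (-3)²*(-1)))² + 19)*47 = ((-1 + (3 + 9*(-1)))² + 19)*47 = ((-1 + (3 - 9))² + 19)*47 = ((-1 - 6)² + 19)*47 = ((-7)² + 19)*47 = (49 + 19)*47 = 68*47 = 3196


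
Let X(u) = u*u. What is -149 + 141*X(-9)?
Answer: 11272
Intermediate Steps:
X(u) = u**2
-149 + 141*X(-9) = -149 + 141*(-9)**2 = -149 + 141*81 = -149 + 11421 = 11272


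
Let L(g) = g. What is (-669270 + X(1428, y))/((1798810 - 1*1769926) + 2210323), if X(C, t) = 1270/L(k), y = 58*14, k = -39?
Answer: -26102800/87329073 ≈ -0.29890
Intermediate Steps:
y = 812
X(C, t) = -1270/39 (X(C, t) = 1270/(-39) = 1270*(-1/39) = -1270/39)
(-669270 + X(1428, y))/((1798810 - 1*1769926) + 2210323) = (-669270 - 1270/39)/((1798810 - 1*1769926) + 2210323) = -26102800/(39*((1798810 - 1769926) + 2210323)) = -26102800/(39*(28884 + 2210323)) = -26102800/39/2239207 = -26102800/39*1/2239207 = -26102800/87329073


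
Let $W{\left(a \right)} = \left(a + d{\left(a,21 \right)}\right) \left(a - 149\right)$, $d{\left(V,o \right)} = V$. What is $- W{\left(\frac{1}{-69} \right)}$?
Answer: $- \frac{20564}{4761} \approx -4.3193$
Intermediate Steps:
$W{\left(a \right)} = 2 a \left(-149 + a\right)$ ($W{\left(a \right)} = \left(a + a\right) \left(a - 149\right) = 2 a \left(-149 + a\right)$)
$- W{\left(\frac{1}{-69} \right)} = - \frac{2 \left(-149 + \frac{1}{-69}\right)}{-69} = - \frac{2 \left(-1\right) \left(-149 - \frac{1}{69}\right)}{69} = - \frac{2 \left(-1\right) \left(-10282\right)}{69 \cdot 69} = \left(-1\right) \frac{20564}{4761} = - \frac{20564}{4761}$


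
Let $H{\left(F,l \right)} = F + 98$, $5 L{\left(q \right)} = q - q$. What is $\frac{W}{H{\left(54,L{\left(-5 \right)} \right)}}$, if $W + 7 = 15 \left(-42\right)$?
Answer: $- \frac{637}{152} \approx -4.1908$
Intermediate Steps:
$L{\left(q \right)} = 0$ ($L{\left(q \right)} = \frac{q - q}{5} = \frac{1}{5} \cdot 0 = 0$)
$H{\left(F,l \right)} = 98 + F$
$W = -637$ ($W = -7 + 15 \left(-42\right) = -7 - 630 = -637$)
$\frac{W}{H{\left(54,L{\left(-5 \right)} \right)}} = - \frac{637}{98 + 54} = - \frac{637}{152}$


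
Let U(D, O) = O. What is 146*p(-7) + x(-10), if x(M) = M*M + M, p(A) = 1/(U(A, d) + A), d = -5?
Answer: 467/6 ≈ 77.833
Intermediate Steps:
p(A) = 1/(-5 + A)
x(M) = M + M**2 (x(M) = M**2 + M = M + M**2)
146*p(-7) + x(-10) = 146/(-5 - 7) - 10*(1 - 10) = 146/(-12) - 10*(-9) = 146*(-1/12) + 90 = -73/6 + 90 = 467/6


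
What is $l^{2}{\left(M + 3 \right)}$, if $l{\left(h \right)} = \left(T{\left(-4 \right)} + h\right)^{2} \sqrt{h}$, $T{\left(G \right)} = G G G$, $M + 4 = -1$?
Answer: $-37949472$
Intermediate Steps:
$M = -5$ ($M = -4 - 1 = -5$)
$T{\left(G \right)} = G^{3}$ ($T{\left(G \right)} = G^{2} G = G^{3}$)
$l{\left(h \right)} = \sqrt{h} \left(-64 + h\right)^{2}$ ($l{\left(h \right)} = \left(\left(-4\right)^{3} + h\right)^{2} \sqrt{h} = \left(-64 + h\right)^{2} \sqrt{h} = \sqrt{h} \left(-64 + h\right)^{2}$)
$l^{2}{\left(M + 3 \right)} = \left(\sqrt{-5 + 3} \left(-64 + \left(-5 + 3\right)\right)^{2}\right)^{2} = \left(\sqrt{-2} \left(-64 - 2\right)^{2}\right)^{2} = \left(i \sqrt{2} \left(-66\right)^{2}\right)^{2} = \left(i \sqrt{2} \cdot 4356\right)^{2} = \left(4356 i \sqrt{2}\right)^{2} = -37949472$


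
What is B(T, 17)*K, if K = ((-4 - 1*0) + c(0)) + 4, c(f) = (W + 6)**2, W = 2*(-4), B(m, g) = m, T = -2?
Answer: -8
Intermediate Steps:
W = -8
c(f) = 4 (c(f) = (-8 + 6)**2 = (-2)**2 = 4)
K = 4 (K = ((-4 - 1*0) + 4) + 4 = ((-4 + 0) + 4) + 4 = (-4 + 4) + 4 = 0 + 4 = 4)
B(T, 17)*K = -2*4 = -8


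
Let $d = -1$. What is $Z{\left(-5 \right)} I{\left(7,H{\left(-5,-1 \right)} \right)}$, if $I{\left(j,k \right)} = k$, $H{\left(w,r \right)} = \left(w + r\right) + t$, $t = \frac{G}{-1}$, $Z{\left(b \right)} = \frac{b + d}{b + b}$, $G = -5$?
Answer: $- \frac{3}{5} \approx -0.6$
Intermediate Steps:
$Z{\left(b \right)} = \frac{-1 + b}{2 b}$ ($Z{\left(b \right)} = \frac{b - 1}{b + b} = \frac{-1 + b}{2 b}$)
$t = 5$ ($t = - \frac{5}{-1} = \left(-5\right) \left(-1\right) = 5$)
$H{\left(w,r \right)} = 5 + r + w$ ($H{\left(w,r \right)} = \left(w + r\right) + 5 = \left(r + w\right) + 5 = 5 + r + w$)
$Z{\left(-5 \right)} I{\left(7,H{\left(-5,-1 \right)} \right)} = \frac{-1 - 5}{2 \left(-5\right)} \left(5 - 1 - 5\right) = \frac{1}{2} \left(- \frac{1}{5}\right) \left(-6\right) \left(-1\right) = \frac{3}{5} \left(-1\right) = - \frac{3}{5}$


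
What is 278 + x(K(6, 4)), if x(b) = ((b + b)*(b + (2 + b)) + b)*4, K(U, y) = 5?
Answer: 778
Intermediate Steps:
x(b) = 4*b + 8*b*(2 + 2*b) (x(b) = ((2*b)*(2 + 2*b) + b)*4 = (2*b*(2 + 2*b) + b)*4 = (b + 2*b*(2 + 2*b))*4 = 4*b + 8*b*(2 + 2*b))
278 + x(K(6, 4)) = 278 + 4*5*(5 + 4*5) = 278 + 4*5*(5 + 20) = 278 + 4*5*25 = 278 + 500 = 778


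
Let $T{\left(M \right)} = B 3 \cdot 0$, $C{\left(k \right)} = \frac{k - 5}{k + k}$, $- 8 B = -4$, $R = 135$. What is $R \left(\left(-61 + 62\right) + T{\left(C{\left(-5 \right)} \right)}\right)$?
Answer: $135$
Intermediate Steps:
$B = \frac{1}{2}$ ($B = \left(- \frac{1}{8}\right) \left(-4\right) = \frac{1}{2} \approx 0.5$)
$C{\left(k \right)} = \frac{-5 + k}{2 k}$
$T{\left(M \right)} = 0$ ($T{\left(M \right)} = \frac{1}{2} \cdot 3 \cdot 0 = \frac{3}{2} \cdot 0 = 0$)
$R \left(\left(-61 + 62\right) + T{\left(C{\left(-5 \right)} \right)}\right) = 135 \left(\left(-61 + 62\right) + 0\right) = 135 \left(1 + 0\right) = 135 \cdot 1 = 135$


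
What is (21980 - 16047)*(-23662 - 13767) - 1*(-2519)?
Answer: -222063738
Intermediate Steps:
(21980 - 16047)*(-23662 - 13767) - 1*(-2519) = 5933*(-37429) + 2519 = -222066257 + 2519 = -222063738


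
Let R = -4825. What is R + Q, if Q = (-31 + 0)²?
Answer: -3864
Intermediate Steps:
Q = 961 (Q = (-31)² = 961)
R + Q = -4825 + 961 = -3864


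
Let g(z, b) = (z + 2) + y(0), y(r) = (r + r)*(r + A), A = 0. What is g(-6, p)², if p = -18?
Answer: 16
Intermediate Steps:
y(r) = 2*r² (y(r) = (r + r)*(r + 0) = (2*r)*r = 2*r²)
g(z, b) = 2 + z (g(z, b) = (z + 2) + 2*0² = (2 + z) + 2*0 = (2 + z) + 0 = 2 + z)
g(-6, p)² = (2 - 6)² = (-4)² = 16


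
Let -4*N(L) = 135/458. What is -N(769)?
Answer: 135/1832 ≈ 0.073690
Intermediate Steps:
N(L) = -135/1832 (N(L) = -135/(4*458) = -1/4*135/458 = -135/1832)
-N(769) = -1*(-135/1832) = 135/1832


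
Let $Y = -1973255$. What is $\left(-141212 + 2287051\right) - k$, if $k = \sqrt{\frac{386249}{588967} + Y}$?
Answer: $2145839 - \frac{2 i \sqrt{171121666050272478}}{588967} \approx 2.1458 \cdot 10^{6} - 1404.7 i$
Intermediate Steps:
$k = \frac{2 i \sqrt{171121666050272478}}{588967}$ ($k = \sqrt{\frac{386249}{588967} - 1973255} = \sqrt{- \frac{1162181691336}{588967}} = \frac{2 i \sqrt{171121666050272478}}{588967} \approx 1404.7 i$)
$\left(-141212 + 2287051\right) - k = \left(-141212 + 2287051\right) - \frac{2 i \sqrt{171121666050272478}}{588967} = 2145839 - \frac{2 i \sqrt{171121666050272478}}{588967}$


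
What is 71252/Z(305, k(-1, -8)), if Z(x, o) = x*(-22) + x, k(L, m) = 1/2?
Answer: -71252/6405 ≈ -11.124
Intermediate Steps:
k(L, m) = ½
Z(x, o) = -21*x (Z(x, o) = -22*x + x = -21*x)
71252/Z(305, k(-1, -8)) = 71252/((-21*305)) = 71252/(-6405) = 71252*(-1/6405) = -71252/6405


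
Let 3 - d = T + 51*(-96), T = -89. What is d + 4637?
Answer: 9625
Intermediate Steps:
d = 4988 (d = 3 - (-89 + 51*(-96)) = 3 - (-89 - 4896) = 3 - 1*(-4985) = 3 + 4985 = 4988)
d + 4637 = 4988 + 4637 = 9625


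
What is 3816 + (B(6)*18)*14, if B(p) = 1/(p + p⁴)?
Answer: 118302/31 ≈ 3816.2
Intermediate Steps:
3816 + (B(6)*18)*14 = 3816 + (18/(6 + 6⁴))*14 = 3816 + (18/(6 + 1296))*14 = 3816 + (18/1302)*14 = 3816 + ((1/1302)*18)*14 = 3816 + (3/217)*14 = 3816 + 6/31 = 118302/31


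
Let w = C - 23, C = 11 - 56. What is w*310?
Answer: -21080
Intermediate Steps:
C = -45
w = -68 (w = -45 - 23 = -68)
w*310 = -68*310 = -21080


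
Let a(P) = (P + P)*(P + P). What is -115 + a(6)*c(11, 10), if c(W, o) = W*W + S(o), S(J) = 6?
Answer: 18173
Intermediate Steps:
c(W, o) = 6 + W² (c(W, o) = W*W + 6 = W² + 6 = 6 + W²)
a(P) = 4*P² (a(P) = (2*P)*(2*P) = 4*P²)
-115 + a(6)*c(11, 10) = -115 + (4*6²)*(6 + 11²) = -115 + (4*36)*(6 + 121) = -115 + 144*127 = -115 + 18288 = 18173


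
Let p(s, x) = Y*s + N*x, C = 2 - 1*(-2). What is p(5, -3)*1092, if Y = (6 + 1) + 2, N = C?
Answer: 36036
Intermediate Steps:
C = 4 (C = 2 + 2 = 4)
N = 4
Y = 9 (Y = 7 + 2 = 9)
p(s, x) = 4*x + 9*s (p(s, x) = 9*s + 4*x = 4*x + 9*s)
p(5, -3)*1092 = (4*(-3) + 9*5)*1092 = (-12 + 45)*1092 = 33*1092 = 36036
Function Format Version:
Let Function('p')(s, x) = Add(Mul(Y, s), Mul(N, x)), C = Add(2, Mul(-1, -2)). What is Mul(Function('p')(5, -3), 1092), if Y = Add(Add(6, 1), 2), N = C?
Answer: 36036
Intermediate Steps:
C = 4 (C = Add(2, 2) = 4)
N = 4
Y = 9 (Y = Add(7, 2) = 9)
Function('p')(s, x) = Add(Mul(4, x), Mul(9, s)) (Function('p')(s, x) = Add(Mul(9, s), Mul(4, x)) = Add(Mul(4, x), Mul(9, s)))
Mul(Function('p')(5, -3), 1092) = Mul(Add(Mul(4, -3), Mul(9, 5)), 1092) = Mul(Add(-12, 45), 1092) = Mul(33, 1092) = 36036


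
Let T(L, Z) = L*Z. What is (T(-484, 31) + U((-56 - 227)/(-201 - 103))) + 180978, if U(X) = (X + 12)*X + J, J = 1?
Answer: 15339858073/92416 ≈ 1.6599e+5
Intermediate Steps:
U(X) = 1 + X*(12 + X) (U(X) = (X + 12)*X + 1 = (12 + X)*X + 1 = X*(12 + X) + 1 = 1 + X*(12 + X))
(T(-484, 31) + U((-56 - 227)/(-201 - 103))) + 180978 = (-484*31 + (1 + ((-56 - 227)/(-201 - 103))**2 + 12*((-56 - 227)/(-201 - 103)))) + 180978 = (-15004 + (1 + (-283/(-304))**2 + 12*(-283/(-304)))) + 180978 = (-15004 + (1 + (-283*(-1/304))**2 + 12*(-283*(-1/304)))) + 180978 = (-15004 + (1 + (283/304)**2 + 12*(283/304))) + 180978 = (-15004 + (1 + 80089/92416 + 849/76)) + 180978 = (-15004 + 1204889/92416) + 180978 = -1385404775/92416 + 180978 = 15339858073/92416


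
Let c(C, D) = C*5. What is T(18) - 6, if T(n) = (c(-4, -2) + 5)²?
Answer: 219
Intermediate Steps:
c(C, D) = 5*C
T(n) = 225 (T(n) = (5*(-4) + 5)² = (-20 + 5)² = (-15)² = 225)
T(18) - 6 = 225 - 6 = 219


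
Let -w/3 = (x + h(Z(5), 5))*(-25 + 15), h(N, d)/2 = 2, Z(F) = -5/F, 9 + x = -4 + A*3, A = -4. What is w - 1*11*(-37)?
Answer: -223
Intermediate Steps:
x = -25 (x = -9 + (-4 - 4*3) = -9 + (-4 - 12) = -9 - 16 = -25)
h(N, d) = 4 (h(N, d) = 2*2 = 4)
w = -630 (w = -3*(-25 + 4)*(-25 + 15) = -(-63)*(-10) = -3*210 = -630)
w - 1*11*(-37) = -630 - 1*11*(-37) = -630 - 11*(-37) = -630 + 407 = -223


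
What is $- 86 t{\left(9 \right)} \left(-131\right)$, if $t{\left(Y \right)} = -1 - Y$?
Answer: $-112660$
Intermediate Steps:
$- 86 t{\left(9 \right)} \left(-131\right) = - 86 \left(-1 - 9\right) \left(-131\right) = \left(-86\right) \left(-10\right) \left(-131\right) = 860 \left(-131\right) = -112660$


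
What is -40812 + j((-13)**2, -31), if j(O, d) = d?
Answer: -40843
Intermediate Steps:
-40812 + j((-13)**2, -31) = -40812 - 31 = -40843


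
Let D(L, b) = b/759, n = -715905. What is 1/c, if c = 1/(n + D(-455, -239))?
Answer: -543372134/759 ≈ -7.1591e+5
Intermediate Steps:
D(L, b) = b/759 (D(L, b) = b*(1/759) = b/759)
c = -759/543372134 (c = 1/(-715905 + (1/759)*(-239)) = 1/(-715905 - 239/759) = 1/(-543372134/759) = -759/543372134 ≈ -1.3968e-6)
1/c = 1/(-759/543372134) = -543372134/759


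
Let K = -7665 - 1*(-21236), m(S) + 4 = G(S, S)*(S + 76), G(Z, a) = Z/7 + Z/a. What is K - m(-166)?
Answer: 80715/7 ≈ 11531.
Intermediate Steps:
G(Z, a) = Z/7 + Z/a (G(Z, a) = Z*(⅐) + Z/a = Z/7 + Z/a)
m(S) = -4 + (1 + S/7)*(76 + S) (m(S) = -4 + (S/7 + S/S)*(S + 76) = -4 + (S/7 + 1)*(76 + S) = -4 + (1 + S/7)*(76 + S))
K = 13571 (K = -7665 + 21236 = 13571)
K - m(-166) = 13571 - (72 + (⅐)*(-166)² + (83/7)*(-166)) = 13571 - (72 + (⅐)*27556 - 13778/7) = 13571 - (72 + 27556/7 - 13778/7) = 13571 - 1*14282/7 = 13571 - 14282/7 = 80715/7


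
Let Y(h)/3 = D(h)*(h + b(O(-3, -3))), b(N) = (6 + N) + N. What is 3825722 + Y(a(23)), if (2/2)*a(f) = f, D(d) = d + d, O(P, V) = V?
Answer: 3828896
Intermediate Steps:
b(N) = 6 + 2*N
D(d) = 2*d
a(f) = f
Y(h) = 6*h² (Y(h) = 3*((2*h)*(h + (6 + 2*(-3)))) = 3*((2*h)*(h + (6 - 6))) = 3*((2*h)*(h + 0)) = 3*((2*h)*h) = 3*(2*h²) = 6*h²)
3825722 + Y(a(23)) = 3825722 + 6*23² = 3825722 + 6*529 = 3825722 + 3174 = 3828896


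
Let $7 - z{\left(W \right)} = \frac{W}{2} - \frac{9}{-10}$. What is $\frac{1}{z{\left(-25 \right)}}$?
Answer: $\frac{5}{93} \approx 0.053763$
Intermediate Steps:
$z{\left(W \right)} = \frac{61}{10} - \frac{W}{2}$ ($z{\left(W \right)} = 7 - \left(\frac{W}{2} - \frac{9}{-10}\right) = 7 - \left(W \frac{1}{2} - - \frac{9}{10}\right) = 7 - \left(\frac{W}{2} + \frac{9}{10}\right) = 7 - \left(\frac{9}{10} + \frac{W}{2}\right) = \frac{61}{10} - \frac{W}{2}$)
$\frac{1}{z{\left(-25 \right)}} = \frac{1}{\frac{61}{10} - - \frac{25}{2}} = \frac{1}{\frac{61}{10} + \frac{25}{2}} = \frac{1}{\frac{93}{5}} = \frac{5}{93}$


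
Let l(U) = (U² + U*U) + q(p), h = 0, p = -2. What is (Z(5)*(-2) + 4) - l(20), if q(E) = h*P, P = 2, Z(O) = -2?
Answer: -792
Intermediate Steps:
q(E) = 0 (q(E) = 0*2 = 0)
l(U) = 2*U² (l(U) = (U² + U*U) + 0 = (U² + U²) + 0 = 2*U² + 0 = 2*U²)
(Z(5)*(-2) + 4) - l(20) = (-2*(-2) + 4) - 2*20² = (4 + 4) - 2*400 = 8 - 1*800 = 8 - 800 = -792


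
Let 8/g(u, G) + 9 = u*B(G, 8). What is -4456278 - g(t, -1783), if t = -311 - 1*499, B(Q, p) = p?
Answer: -28916787934/6489 ≈ -4.4563e+6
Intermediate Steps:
t = -810 (t = -311 - 499 = -810)
g(u, G) = 8/(-9 + 8*u) (g(u, G) = 8/(-9 + u*8) = 8/(-9 + 8*u))
-4456278 - g(t, -1783) = -4456278 - 8/(-9 + 8*(-810)) = -4456278 - 8/(-9 - 6480) = -4456278 - 8/(-6489) = -4456278 - 8*(-1)/6489 = -4456278 - 1*(-8/6489) = -4456278 + 8/6489 = -28916787934/6489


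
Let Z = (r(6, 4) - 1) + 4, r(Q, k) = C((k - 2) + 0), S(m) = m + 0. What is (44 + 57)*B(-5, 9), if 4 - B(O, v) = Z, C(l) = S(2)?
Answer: -101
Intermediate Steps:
S(m) = m
C(l) = 2
r(Q, k) = 2
Z = 5 (Z = (2 - 1) + 4 = 1 + 4 = 5)
B(O, v) = -1 (B(O, v) = 4 - 1*5 = 4 - 5 = -1)
(44 + 57)*B(-5, 9) = (44 + 57)*(-1) = 101*(-1) = -101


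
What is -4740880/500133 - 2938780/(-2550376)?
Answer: -2655311428285/318881800002 ≈ -8.3270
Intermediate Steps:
-4740880/500133 - 2938780/(-2550376) = -4740880*1/500133 - 2938780*(-1/2550376) = -4740880/500133 + 734695/637594 = -2655311428285/318881800002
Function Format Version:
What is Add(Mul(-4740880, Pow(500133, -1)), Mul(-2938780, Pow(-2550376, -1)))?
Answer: Rational(-2655311428285, 318881800002) ≈ -8.3270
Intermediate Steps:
Add(Mul(-4740880, Pow(500133, -1)), Mul(-2938780, Pow(-2550376, -1))) = Add(Mul(-4740880, Rational(1, 500133)), Mul(-2938780, Rational(-1, 2550376))) = Add(Rational(-4740880, 500133), Rational(734695, 637594)) = Rational(-2655311428285, 318881800002)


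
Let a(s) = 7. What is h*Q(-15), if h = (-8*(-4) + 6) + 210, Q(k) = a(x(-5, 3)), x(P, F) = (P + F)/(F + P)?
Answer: 1736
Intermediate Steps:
x(P, F) = 1 (x(P, F) = (F + P)/(F + P) = 1)
Q(k) = 7
h = 248 (h = (32 + 6) + 210 = 38 + 210 = 248)
h*Q(-15) = 248*7 = 1736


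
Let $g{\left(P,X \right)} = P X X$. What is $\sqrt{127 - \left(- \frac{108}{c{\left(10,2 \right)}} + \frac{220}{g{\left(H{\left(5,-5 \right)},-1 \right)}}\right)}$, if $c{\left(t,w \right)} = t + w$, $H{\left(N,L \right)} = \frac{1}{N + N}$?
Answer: $4 i \sqrt{129} \approx 45.431 i$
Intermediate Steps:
$H{\left(N,L \right)} = \frac{1}{2 N}$
$g{\left(P,X \right)} = P X^{2}$
$\sqrt{127 - \left(- \frac{108}{c{\left(10,2 \right)}} + \frac{220}{g{\left(H{\left(5,-5 \right)},-1 \right)}}\right)} = \sqrt{127 + \left(- \frac{220}{\frac{1}{2 \cdot 5} \left(-1\right)^{2}} + \frac{108}{10 + 2}\right)} = \sqrt{127 + \left(- \frac{220}{\frac{1}{2} \cdot \frac{1}{5} \cdot 1} + \frac{108}{12}\right)} = \sqrt{127 + \left(- \frac{220}{\frac{1}{10} \cdot 1} + 108 \cdot \frac{1}{12}\right)} = \sqrt{127 + \left(- 220 \frac{1}{\frac{1}{10}} + 9\right)} = \sqrt{127 + \left(\left(-220\right) 10 + 9\right)} = \sqrt{127 + \left(-2200 + 9\right)} = \sqrt{127 - 2191} = \sqrt{-2064} = 4 i \sqrt{129}$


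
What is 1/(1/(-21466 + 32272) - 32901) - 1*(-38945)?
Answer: 13846045932919/355528205 ≈ 38945.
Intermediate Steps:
1/(1/(-21466 + 32272) - 32901) - 1*(-38945) = 1/(1/10806 - 32901) + 38945 = 1/(-355528205/10806) + 38945 = -10806/355528205 + 38945 = 13846045932919/355528205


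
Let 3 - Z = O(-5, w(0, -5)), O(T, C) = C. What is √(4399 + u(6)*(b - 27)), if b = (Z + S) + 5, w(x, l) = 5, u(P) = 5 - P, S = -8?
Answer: √4431 ≈ 66.566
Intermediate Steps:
Z = -2 (Z = 3 - 1*5 = 3 - 5 = -2)
b = -5 (b = (-2 - 8) + 5 = -10 + 5 = -5)
√(4399 + u(6)*(b - 27)) = √(4399 + (5 - 1*6)*(-5 - 27)) = √(4399 + (5 - 6)*(-32)) = √(4399 - 1*(-32)) = √(4399 + 32) = √4431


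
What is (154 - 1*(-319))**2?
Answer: 223729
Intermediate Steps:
(154 - 1*(-319))**2 = (154 + 319)**2 = 473**2 = 223729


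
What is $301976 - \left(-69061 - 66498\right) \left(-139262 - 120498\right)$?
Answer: $-35212503864$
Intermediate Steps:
$301976 - \left(-69061 - 66498\right) \left(-139262 - 120498\right) = 301976 - \left(-135559\right) \left(-259760\right) = 301976 - 35212805840 = -35212503864$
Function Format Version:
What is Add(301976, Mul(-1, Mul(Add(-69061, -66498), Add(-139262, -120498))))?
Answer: -35212503864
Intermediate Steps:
Add(301976, Mul(-1, Mul(Add(-69061, -66498), Add(-139262, -120498)))) = Add(301976, Mul(-1, Mul(-135559, -259760))) = Add(301976, Mul(-1, 35212805840)) = Add(301976, -35212805840) = -35212503864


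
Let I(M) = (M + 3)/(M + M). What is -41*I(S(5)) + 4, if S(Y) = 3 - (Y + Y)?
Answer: -54/7 ≈ -7.7143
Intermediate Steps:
S(Y) = 3 - 2*Y
I(M) = (3 + M)/(2*M) (I(M) = (3 + M)/((2*M)) = (3 + M)*(1/(2*M)) = (3 + M)/(2*M))
-41*I(S(5)) + 4 = -41*(3 + (3 - 2*5))/(2*(3 - 2*5)) + 4 = -41*(3 + (3 - 10))/(2*(3 - 10)) + 4 = -41*(3 - 7)/(2*(-7)) + 4 = -41*(-1)*(-4)/(2*7) + 4 = -41*2/7 + 4 = -82/7 + 4 = -54/7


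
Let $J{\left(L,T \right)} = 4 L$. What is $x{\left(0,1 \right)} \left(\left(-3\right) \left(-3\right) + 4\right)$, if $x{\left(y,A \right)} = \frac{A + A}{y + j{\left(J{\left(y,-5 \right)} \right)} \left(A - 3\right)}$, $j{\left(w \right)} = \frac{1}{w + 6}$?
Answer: $-78$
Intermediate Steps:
$j{\left(w \right)} = \frac{1}{6 + w}$
$x{\left(y,A \right)} = \frac{2 A}{y + \frac{-3 + A}{6 + 4 y}}$ ($x{\left(y,A \right)} = \frac{A + A}{y + \frac{A - 3}{6 + 4 y}} = \frac{2 A}{y + \frac{-3 + A}{6 + 4 y}}$)
$x{\left(0,1 \right)} \left(\left(-3\right) \left(-3\right) + 4\right) = 4 \cdot 1 \frac{1}{-3 + 1 + 2 \cdot 0 \left(3 + 2 \cdot 0\right)} \left(3 + 2 \cdot 0\right) \left(\left(-3\right) \left(-3\right) + 4\right) = 4 \cdot 1 \frac{1}{-3 + 1 + 2 \cdot 0 \left(3 + 0\right)} \left(3 + 0\right) \left(9 + 4\right) = 4 \cdot 1 \frac{1}{-3 + 1 + 2 \cdot 0 \cdot 3} \cdot 3 \cdot 13 = 4 \cdot 1 \frac{1}{-3 + 1 + 0} \cdot 3 \cdot 13 = 4 \cdot 1 \frac{1}{-2} \cdot 3 \cdot 13 = 4 \cdot 1 \left(- \frac{1}{2}\right) 3 \cdot 13 = \left(-6\right) 13 = -78$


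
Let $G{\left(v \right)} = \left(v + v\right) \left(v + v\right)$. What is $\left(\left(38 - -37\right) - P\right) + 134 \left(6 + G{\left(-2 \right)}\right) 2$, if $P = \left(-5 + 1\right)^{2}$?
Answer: $5955$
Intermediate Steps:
$P = 16$ ($P = \left(-4\right)^{2} = 16$)
$G{\left(v \right)} = 4 v^{2}$ ($G{\left(v \right)} = 2 v 2 v = 4 v^{2}$)
$\left(\left(38 - -37\right) - P\right) + 134 \left(6 + G{\left(-2 \right)}\right) 2 = \left(\left(38 - -37\right) - 16\right) + 134 \left(6 + 4 \left(-2\right)^{2}\right) 2 = \left(\left(38 + 37\right) - 16\right) + 134 \left(6 + 4 \cdot 4\right) 2 = \left(75 - 16\right) + 134 \left(6 + 16\right) 2 = 59 + 134 \cdot 22 \cdot 2 = 59 + 134 \cdot 44 = 59 + 5896 = 5955$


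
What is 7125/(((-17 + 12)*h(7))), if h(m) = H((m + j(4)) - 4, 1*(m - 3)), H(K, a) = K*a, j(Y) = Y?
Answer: -1425/28 ≈ -50.893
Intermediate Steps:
h(m) = m*(-3 + m) (h(m) = ((m + 4) - 4)*(1*(m - 3)) = ((4 + m) - 4)*(1*(-3 + m)) = m*(-3 + m))
7125/(((-17 + 12)*h(7))) = 7125/(((-17 + 12)*(7*(-3 + 7)))) = 7125/((-35*4)) = 7125/((-5*28)) = 7125/(-140) = 7125*(-1/140) = -1425/28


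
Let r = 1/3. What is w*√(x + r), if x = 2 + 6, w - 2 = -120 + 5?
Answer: -565*√3/3 ≈ -326.20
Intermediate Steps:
w = -113 (w = 2 + (-120 + 5) = 2 - 115 = -113)
x = 8
r = ⅓ ≈ 0.33333
w*√(x + r) = -113*√(8 + ⅓) = -565*√3/3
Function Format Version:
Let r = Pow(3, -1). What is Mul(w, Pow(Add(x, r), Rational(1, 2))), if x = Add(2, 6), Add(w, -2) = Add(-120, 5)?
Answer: Mul(Rational(-565, 3), Pow(3, Rational(1, 2))) ≈ -326.20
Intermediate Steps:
w = -113 (w = Add(2, Add(-120, 5)) = Add(2, -115) = -113)
x = 8
r = Rational(1, 3) ≈ 0.33333
Mul(w, Pow(Add(x, r), Rational(1, 2))) = Mul(-113, Pow(Add(8, Rational(1, 3)), Rational(1, 2))) = Mul(-113, Pow(Rational(25, 3), Rational(1, 2))) = Mul(-113, Mul(Rational(5, 3), Pow(3, Rational(1, 2)))) = Mul(Rational(-565, 3), Pow(3, Rational(1, 2)))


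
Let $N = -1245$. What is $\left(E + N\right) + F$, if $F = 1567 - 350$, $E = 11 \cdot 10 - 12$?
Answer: $70$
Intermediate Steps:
$E = 98$ ($E = 110 - 12 = 98$)
$F = 1217$ ($F = 1567 - 350 = 1217$)
$\left(E + N\right) + F = \left(98 - 1245\right) + 1217 = -1147 + 1217 = 70$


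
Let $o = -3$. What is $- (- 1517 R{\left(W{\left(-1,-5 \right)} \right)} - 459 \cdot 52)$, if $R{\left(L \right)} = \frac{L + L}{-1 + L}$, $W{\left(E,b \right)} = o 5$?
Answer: $\frac{213699}{8} \approx 26712.0$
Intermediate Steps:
$W{\left(E,b \right)} = -15$ ($W{\left(E,b \right)} = \left(-3\right) 5 = -15$)
$R{\left(L \right)} = \frac{2 L}{-1 + L}$
$- (- 1517 R{\left(W{\left(-1,-5 \right)} \right)} - 459 \cdot 52) = - (- 1517 \cdot 2 \left(-15\right) \frac{1}{-1 - 15} - 459 \cdot 52) = - (- 1517 \cdot 2 \left(-15\right) \frac{1}{-16} - 23868) = - (- 1517 \cdot 2 \left(-15\right) \left(- \frac{1}{16}\right) - 23868) = - (\left(-1517\right) \frac{15}{8} - 23868) = - (- \frac{22755}{8} - 23868) = \left(-1\right) \left(- \frac{213699}{8}\right) = \frac{213699}{8}$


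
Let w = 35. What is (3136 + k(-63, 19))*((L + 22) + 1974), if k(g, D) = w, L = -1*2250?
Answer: -805434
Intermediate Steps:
L = -2250
k(g, D) = 35
(3136 + k(-63, 19))*((L + 22) + 1974) = (3136 + 35)*((-2250 + 22) + 1974) = 3171*(-2228 + 1974) = 3171*(-254) = -805434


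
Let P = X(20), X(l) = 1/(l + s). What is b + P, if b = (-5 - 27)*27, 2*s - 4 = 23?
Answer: -57886/67 ≈ -863.97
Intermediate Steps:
s = 27/2 (s = 2 + (½)*23 = 2 + 23/2 = 27/2 ≈ 13.500)
X(l) = 1/(27/2 + l) (X(l) = 1/(l + 27/2) = 1/(27/2 + l))
P = 2/67 (P = 2/(27 + 2*20) = 2/(27 + 40) = 2/67 ≈ 0.029851)
b = -864 (b = -32*27 = -864)
b + P = -864 + 2/67 = -57886/67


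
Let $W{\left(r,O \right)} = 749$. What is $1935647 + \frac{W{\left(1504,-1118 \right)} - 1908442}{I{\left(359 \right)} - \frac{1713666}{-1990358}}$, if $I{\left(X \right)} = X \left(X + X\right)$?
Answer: $\frac{496530630421464410}{256520186231} \approx 1.9356 \cdot 10^{6}$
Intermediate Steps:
$I{\left(X \right)} = 2 X^{2}$ ($I{\left(X \right)} = X 2 X = 2 X^{2}$)
$1935647 + \frac{W{\left(1504,-1118 \right)} - 1908442}{I{\left(359 \right)} - \frac{1713666}{-1990358}} = 1935647 + \frac{749 - 1908442}{2 \cdot 359^{2} - \frac{1713666}{-1990358}} = 1935647 - \frac{1907693}{2 \cdot 128881 - - \frac{856833}{995179}} = 1935647 - \frac{1907693}{257762 + \frac{856833}{995179}} = 1935647 - \frac{1907693}{\frac{256520186231}{995179}} = 1935647 - \frac{1898496012047}{256520186231} = \frac{496530630421464410}{256520186231}$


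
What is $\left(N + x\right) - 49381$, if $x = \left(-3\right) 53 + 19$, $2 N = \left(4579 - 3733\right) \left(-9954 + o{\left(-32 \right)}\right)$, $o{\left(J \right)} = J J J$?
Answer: $-18120927$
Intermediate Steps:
$o{\left(J \right)} = J^{3}$ ($o{\left(J \right)} = J^{2} J = J^{3}$)
$N = -18071406$ ($N = \frac{\left(4579 - 3733\right) \left(-9954 + \left(-32\right)^{3}\right)}{2} = \frac{846 \left(-9954 - 32768\right)}{2} = \frac{846 \left(-42722\right)}{2} = \frac{1}{2} \left(-36142812\right) = -18071406$)
$x = -140$ ($x = -159 + 19 = -140$)
$\left(N + x\right) - 49381 = \left(-18071406 - 140\right) - 49381 = -18071546 - 49381 = -18120927$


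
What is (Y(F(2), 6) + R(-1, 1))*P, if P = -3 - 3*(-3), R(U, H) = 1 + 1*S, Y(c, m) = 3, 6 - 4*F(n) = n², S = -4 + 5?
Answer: 30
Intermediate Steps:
S = 1
F(n) = 3/2 - n²/4
R(U, H) = 2 (R(U, H) = 1 + 1*1 = 1 + 1 = 2)
P = 6 (P = -3 + 9 = 6)
(Y(F(2), 6) + R(-1, 1))*P = (3 + 2)*6 = 5*6 = 30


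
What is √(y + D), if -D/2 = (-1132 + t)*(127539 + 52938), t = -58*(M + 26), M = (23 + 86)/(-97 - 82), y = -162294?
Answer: √30118794256254/179 ≈ 30660.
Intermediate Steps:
M = -109/179 (M = 109/(-179) = 109*(-1/179) = -109/179 ≈ -0.60894)
t = -263610/179 (t = -58*(-109/179 + 26) = -58*4545/179 = -263610/179 ≈ -1472.7)
D = 168290471052/179 (D = -2*(-1132 - 263610/179)*(127539 + 52938) = -(-932476)*180477/179 = -2*(-84145235526/179) = 168290471052/179 ≈ 9.4017e+8)
√(y + D) = √(-162294 + 168290471052/179) = √(168261420426/179) = √30118794256254/179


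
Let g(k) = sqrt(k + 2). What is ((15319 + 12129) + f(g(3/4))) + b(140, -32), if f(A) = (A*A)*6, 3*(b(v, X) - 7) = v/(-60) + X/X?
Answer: 494479/18 ≈ 27471.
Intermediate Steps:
b(v, X) = 22/3 - v/180 (b(v, X) = 7 + (v/(-60) + X/X)/3 = 7 + (v*(-1/60) + 1)/3 = 7 + (-v/60 + 1)/3 = 7 + (1 - v/60)/3 = 7 + (1/3 - v/180) = 22/3 - v/180)
g(k) = sqrt(2 + k)
f(A) = 6*A**2 (f(A) = A**2*6 = 6*A**2)
((15319 + 12129) + f(g(3/4))) + b(140, -32) = ((15319 + 12129) + 6*(sqrt(2 + 3/4))**2) + (22/3 - 1/180*140) = (27448 + 6*(sqrt(2 + 3*(1/4)))**2) + (22/3 - 7/9) = (27448 + 6*(sqrt(2 + 3/4))**2) + 59/9 = (27448 + 6*(sqrt(11/4))**2) + 59/9 = (27448 + 6*(sqrt(11)/2)**2) + 59/9 = (27448 + 6*(11/4)) + 59/9 = (27448 + 33/2) + 59/9 = 54929/2 + 59/9 = 494479/18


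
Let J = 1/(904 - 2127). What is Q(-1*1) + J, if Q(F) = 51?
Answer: 62372/1223 ≈ 50.999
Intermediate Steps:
J = -1/1223 (J = 1/(-1223) = -1/1223 ≈ -0.00081766)
Q(-1*1) + J = 51 - 1/1223 = 62372/1223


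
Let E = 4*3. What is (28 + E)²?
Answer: 1600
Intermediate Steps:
E = 12
(28 + E)² = (28 + 12)² = 40² = 1600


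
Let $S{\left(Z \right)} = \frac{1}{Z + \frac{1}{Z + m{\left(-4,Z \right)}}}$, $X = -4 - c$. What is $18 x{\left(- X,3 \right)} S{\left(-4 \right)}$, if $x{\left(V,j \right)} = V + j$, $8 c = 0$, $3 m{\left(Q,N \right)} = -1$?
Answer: $- \frac{1638}{55} \approx -29.782$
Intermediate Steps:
$m{\left(Q,N \right)} = - \frac{1}{3}$ ($m{\left(Q,N \right)} = \frac{1}{3} \left(-1\right) = - \frac{1}{3}$)
$c = 0$ ($c = \frac{1}{8} \cdot 0 = 0$)
$X = -4$ ($X = -4 - 0 = -4 + 0 = -4$)
$S{\left(Z \right)} = \frac{1}{Z + \frac{1}{- \frac{1}{3} + Z}}$ ($S{\left(Z \right)} = \frac{1}{Z + \frac{1}{Z - \frac{1}{3}}} = \frac{1}{Z + \frac{1}{- \frac{1}{3} + Z}}$)
$18 x{\left(- X,3 \right)} S{\left(-4 \right)} = 18 \left(\left(-1\right) \left(-4\right) + 3\right) \frac{-1 + 3 \left(-4\right)}{3 - -4 + 3 \left(-4\right)^{2}} = 18 \left(4 + 3\right) \frac{-1 - 12}{3 + 4 + 3 \cdot 16} = 18 \cdot 7 \frac{1}{3 + 4 + 48} \left(-13\right) = 126 \cdot \frac{1}{55} \left(-13\right) = 126 \left(- \frac{13}{55}\right) = - \frac{1638}{55}$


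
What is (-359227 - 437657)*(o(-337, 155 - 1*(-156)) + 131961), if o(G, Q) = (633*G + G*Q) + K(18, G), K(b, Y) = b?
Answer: 148339159716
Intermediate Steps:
o(G, Q) = 18 + 633*G + G*Q (o(G, Q) = (633*G + G*Q) + 18 = 18 + 633*G + G*Q)
(-359227 - 437657)*(o(-337, 155 - 1*(-156)) + 131961) = (-359227 - 437657)*((18 + 633*(-337) - 337*(155 - 1*(-156))) + 131961) = -796884*((18 - 213321 - 337*(155 + 156)) + 131961) = -796884*((18 - 213321 - 337*311) + 131961) = -796884*((18 - 213321 - 104807) + 131961) = -796884*(-318110 + 131961) = -796884*(-186149) = 148339159716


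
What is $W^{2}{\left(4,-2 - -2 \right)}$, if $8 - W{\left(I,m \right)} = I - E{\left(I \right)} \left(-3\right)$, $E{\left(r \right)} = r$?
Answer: $64$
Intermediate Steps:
$W{\left(I,m \right)} = 8 - 4 I$ ($W{\left(I,m \right)} = 8 - \left(I - I \left(-3\right)\right) = 8 - \left(I - - 3 I\right) = 8 - \left(I + 3 I\right) = 8 - 4 I$)
$W^{2}{\left(4,-2 - -2 \right)} = \left(8 - 16\right)^{2} = \left(-8\right)^{2} = 64$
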